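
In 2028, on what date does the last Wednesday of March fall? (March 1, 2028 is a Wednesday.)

March 2028 begins on a Wednesday, so the first Wednesday is March 1.
March 2028 has 31 days. Adding weeks: 1, 8, 15, 22, 29 — the last one ≤ 31 is the 29th.

2028-03-29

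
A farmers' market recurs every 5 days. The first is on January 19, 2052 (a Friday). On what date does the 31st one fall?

June 17, 2052

The 31st occurrence is 30 intervals after the first: 30 × 5 = 150 days after January 19, 2052.
January has 31 days — 12 days to the end of January leaves 138.
February has 29 days (109 left).
March has 31 days (78 left).
April has 30 days (48 left).
May has 31 days (17 left).
17 days into June → June 17, 2052.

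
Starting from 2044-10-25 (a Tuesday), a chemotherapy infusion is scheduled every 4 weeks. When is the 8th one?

The 8th occurrence is 7 intervals after the first: 7 × 28 = 196 days after 2044-10-25.
October has 31 days — 6 days to the end of October leaves 190.
November has 30 days (160 left).
December has 31 days (129 left).
January has 31 days (98 left).
February has 28 days (70 left).
March has 31 days (39 left).
April has 30 days (9 left).
9 days into May → 2045-05-09.

2045-05-09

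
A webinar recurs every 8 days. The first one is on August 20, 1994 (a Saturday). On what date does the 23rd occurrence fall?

The 23rd occurrence is 22 intervals after the first: 22 × 8 = 176 days after August 20, 1994.
August has 31 days — 11 days to the end of August leaves 165.
September has 30 days (135 left).
October has 31 days (104 left).
November has 30 days (74 left).
December has 31 days (43 left).
January has 31 days (12 left).
12 days into February → February 12, 1995.

February 12, 1995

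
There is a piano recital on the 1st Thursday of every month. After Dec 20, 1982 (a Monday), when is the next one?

Dec 1982 starts on a Wednesday, so its 1st Thursday is Dec 2, 1982 (1 day in).
That is not after Dec 20, 1982, so look at Jan 1983.
Jan 1983 starts on a Saturday, so its 1st Thursday is Jan 6, 1983 (5 days in).

Jan 6, 1983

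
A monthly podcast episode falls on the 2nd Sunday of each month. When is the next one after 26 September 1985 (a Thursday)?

September 1985 starts on a Sunday; its first Sunday is the 1st, so the 2nd Sunday is the 8th — 8 September 1985.
That is not after 26 September 1985, so look at October 1985.
October 1985 starts on a Tuesday; its first Sunday is the 6th, so the 2nd Sunday is the 13th — 13 October 1985.

13 October 1985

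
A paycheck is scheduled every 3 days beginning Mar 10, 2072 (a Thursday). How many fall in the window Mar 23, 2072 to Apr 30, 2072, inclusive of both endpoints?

Occurrences land 3·i days after Mar 10, 2072 for i = 0, 1, 2, …
Mar 23, 2072 is 13 days after the start; 13 ÷ 3 = 4 remainder 1; since the remainder is 1, round up to i = 5. First occurrence in the window: #6 on Mar 25, 2072 (5×3 = 15 days in).
Apr 30, 2072 is 51 days after the start; 51 ÷ 3 = 17 remainder 0. Last occurrence in the window: #18 on Apr 30, 2072.
Occurrences #6 through #18: 13 in total.

13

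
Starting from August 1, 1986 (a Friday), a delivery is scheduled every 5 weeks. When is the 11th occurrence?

July 17, 1987

The 11th occurrence is 10 intervals after the first: 10 × 35 = 350 days after August 1, 1986.
August has 31 days — 30 days to the end of August leaves 320.
September has 30 days (290 left).
October has 31 days (259 left).
November has 30 days (229 left).
December has 31 days (198 left).
January has 31 days (167 left).
February has 28 days (139 left).
March has 31 days (108 left).
April has 30 days (78 left).
May has 31 days (47 left).
June has 30 days (17 left).
17 days into July → July 17, 1987.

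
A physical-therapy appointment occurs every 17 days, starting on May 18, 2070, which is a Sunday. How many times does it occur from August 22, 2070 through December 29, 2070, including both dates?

Occurrences land 17·i days after May 18, 2070 for i = 0, 1, 2, …
August 22, 2070 is 96 days after the start; 96 ÷ 17 = 5 remainder 11; since the remainder is 11, round up to i = 6. First occurrence in the window: #7 on August 28, 2070 (6×17 = 102 days in).
December 29, 2070 is 225 days after the start; 225 ÷ 17 = 13 remainder 4. Last occurrence in the window: #14 on December 25, 2070.
Occurrences #7 through #14: 8 in total.

8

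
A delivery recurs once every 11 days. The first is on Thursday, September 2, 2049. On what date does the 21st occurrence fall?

The 21st occurrence is 20 intervals after the first: 20 × 11 = 220 days after September 2, 2049.
September has 30 days — 28 days to the end of September leaves 192.
October has 31 days (161 left).
November has 30 days (131 left).
December has 31 days (100 left).
January has 31 days (69 left).
February has 28 days (41 left).
March has 31 days (10 left).
10 days into April → April 10, 2050.

April 10, 2050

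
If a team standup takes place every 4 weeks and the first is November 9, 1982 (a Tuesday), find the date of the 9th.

June 21, 1983

The 9th occurrence is 8 intervals after the first: 8 × 28 = 224 days after November 9, 1982.
November has 30 days — 21 days to the end of November leaves 203.
December has 31 days (172 left).
January has 31 days (141 left).
February has 28 days (113 left).
March has 31 days (82 left).
April has 30 days (52 left).
May has 31 days (21 left).
21 days into June → June 21, 1983.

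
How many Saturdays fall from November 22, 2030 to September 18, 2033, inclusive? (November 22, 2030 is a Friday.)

November 22, 2030 is a Friday; the first Saturday on or after it is November 23, 2030 (1 day later).
From November 23, 2030 to September 18, 2033: 38 + 365 + 366 + 261 = 1030 days (rest of 2030, 2031, 2032, to September 18, 2033 in 2033).
1030 ÷ 7 = 147 full weeks with remainder 1, so 147 more Saturdays after the first → 148.

148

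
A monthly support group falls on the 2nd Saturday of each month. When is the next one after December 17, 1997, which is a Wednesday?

January 10, 1998

December 1997 starts on a Monday; its first Saturday is the 6th, so the 2nd Saturday is the 13th — December 13, 1997.
That is not after December 17, 1997, so look at January 1998.
January 1998 starts on a Thursday; its first Saturday is the 3rd, so the 2nd Saturday is the 10th — January 10, 1998.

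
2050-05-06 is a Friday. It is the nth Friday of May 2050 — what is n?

1st

Day 6 falls in week ⌈6/7⌉ of the month.
Days 1–7 hold the 1st Friday, 8–14 the 2nd, 15–21 the 3rd, 22–28 the 4th, 29–31 the 5th.
6 is in the range for the 1st.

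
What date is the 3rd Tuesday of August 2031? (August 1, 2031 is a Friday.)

August 2031 begins on a Friday, so the first Tuesday is August 5 (4 days later).
The 3rd Tuesday is 2 weeks later: 5 + 14 = 19.

2031-08-19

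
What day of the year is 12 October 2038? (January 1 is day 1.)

Days in months before October: 31 + 28 + 31 + 30 + 31 + 30 + 31 + 31 + 30 = 273.
Plus 12 days into October → day 285.

285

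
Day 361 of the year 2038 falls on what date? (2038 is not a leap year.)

January has 31 days (361 − 31 = 330 remain).
February has 28 days (330 − 28 = 302 remain).
March has 31 days (302 − 31 = 271 remain).
April has 30 days (271 − 30 = 241 remain).
May has 31 days (241 − 31 = 210 remain).
June has 30 days (210 − 30 = 180 remain).
July has 31 days (180 − 31 = 149 remain).
August has 31 days (149 − 31 = 118 remain).
September has 30 days (118 − 30 = 88 remain).
October has 31 days (88 − 31 = 57 remain).
November has 30 days (57 − 30 = 27 remain).
27 into December → December 27.

2038-12-27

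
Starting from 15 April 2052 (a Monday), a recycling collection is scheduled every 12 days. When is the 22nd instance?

The 22nd occurrence is 21 intervals after the first: 21 × 12 = 252 days after 15 April 2052.
April has 30 days — 15 days to the end of April leaves 237.
May has 31 days (206 left).
June has 30 days (176 left).
July has 31 days (145 left).
August has 31 days (114 left).
September has 30 days (84 left).
October has 31 days (53 left).
November has 30 days (23 left).
23 days into December → 23 December 2052.

23 December 2052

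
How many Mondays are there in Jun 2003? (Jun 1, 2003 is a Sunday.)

Jun 1, 2003 is a Sunday; the first Monday on or after it is Jun 2, 2003 (1 day later).
From Jun 2, 2003 to Jun 30, 2003 is 30 − 2 = 28 days.
28 ÷ 7 = 4 full weeks with remainder 0, so 4 more Mondays after the first → 5.

5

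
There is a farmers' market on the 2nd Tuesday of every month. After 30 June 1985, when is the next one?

June 1985 starts on a Saturday; its first Tuesday is the 4th, so the 2nd Tuesday is the 11th — 11 June 1985.
That is not after 30 June 1985, so look at July 1985.
July 1985 starts on a Monday; its first Tuesday is the 2nd, so the 2nd Tuesday is the 9th — 9 July 1985.

9 July 1985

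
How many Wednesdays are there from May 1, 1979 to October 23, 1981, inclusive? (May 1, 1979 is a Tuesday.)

130

May 1, 1979 is a Tuesday; the first Wednesday on or after it is May 2, 1979 (1 day later).
From May 2, 1979 to October 23, 1981: 243 + 366 + 296 = 905 days (rest of 1979, 1980, to October 23, 1981 in 1981).
905 ÷ 7 = 129 full weeks with remainder 2, so 129 more Wednesdays after the first → 130.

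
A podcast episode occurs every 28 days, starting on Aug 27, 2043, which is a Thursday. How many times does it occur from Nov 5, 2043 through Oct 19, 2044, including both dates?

12

Occurrences land 28·i days after Aug 27, 2043 for i = 0, 1, 2, …
Nov 5, 2043 is 70 days after the start; 70 ÷ 28 = 2 remainder 14; since the remainder is 14, round up to i = 3. First occurrence in the window: #4 on Nov 19, 2043 (3×28 = 84 days in).
Oct 19, 2044 is 419 days after the start; 419 ÷ 28 = 14 remainder 27. Last occurrence in the window: #15 on Sep 22, 2044.
Occurrences #4 through #15: 12 in total.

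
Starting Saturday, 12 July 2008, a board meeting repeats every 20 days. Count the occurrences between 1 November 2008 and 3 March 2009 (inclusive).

Occurrences land 20·i days after 12 July 2008 for i = 0, 1, 2, …
1 November 2008 is 112 days after the start; 112 ÷ 20 = 5 remainder 12; since the remainder is 12, round up to i = 6. First occurrence in the window: #7 on 9 November 2008 (6×20 = 120 days in).
3 March 2009 is 234 days after the start; 234 ÷ 20 = 11 remainder 14. Last occurrence in the window: #12 on 17 February 2009.
Occurrences #7 through #12: 6 in total.

6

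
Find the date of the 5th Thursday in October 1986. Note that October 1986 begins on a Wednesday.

1986-10-30

October 1986 begins on a Wednesday, so the first Thursday is October 2 (1 day later).
The 5th Thursday is 4 weeks later: 2 + 28 = 30.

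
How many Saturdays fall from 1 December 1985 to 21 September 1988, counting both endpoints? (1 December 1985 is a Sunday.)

146

1 December 1985 is a Sunday; the first Saturday on or after it is 7 December 1985 (6 days later).
From 7 December 1985 to 21 September 1988: 24 + 365 + 365 + 265 = 1019 days (rest of 1985, 1986, 1987, to 21 September 1988 in 1988).
1019 ÷ 7 = 145 full weeks with remainder 4, so 145 more Saturdays after the first → 146.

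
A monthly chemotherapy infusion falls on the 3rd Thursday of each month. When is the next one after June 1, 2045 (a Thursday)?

June 15, 2045

June 2045 starts on a Thursday; its first Thursday is the 1st, so the 3rd Thursday is the 15th — June 15, 2045.
June 15, 2045 is after June 1, 2045, so that is the next one.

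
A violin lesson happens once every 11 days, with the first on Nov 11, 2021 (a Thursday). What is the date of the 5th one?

The 5th occurrence is 4 intervals after the first: 4 × 11 = 44 days after Nov 11, 2021.
Nov has 30 days — 19 days to the end of Nov leaves 25.
25 days into Dec → Dec 25, 2021.

Dec 25, 2021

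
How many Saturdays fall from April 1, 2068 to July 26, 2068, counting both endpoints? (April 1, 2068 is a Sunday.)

16

April 1, 2068 is a Sunday; the first Saturday on or after it is April 7, 2068 (6 days later).
From April 7, 2068 to July 26, 2068: 23 + 31 + 30 + 26 = 110 days (rest of April, May, June, July).
110 ÷ 7 = 15 full weeks with remainder 5, so 15 more Saturdays after the first → 16.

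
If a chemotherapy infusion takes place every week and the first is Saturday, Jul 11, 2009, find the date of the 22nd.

Dec 5, 2009

The 22nd occurrence is 21 intervals after the first: 21 × 7 = 147 days after Jul 11, 2009.
Jul has 31 days — 20 days to the end of Jul leaves 127.
Aug has 31 days (96 left).
Sep has 30 days (66 left).
Oct has 31 days (35 left).
Nov has 30 days (5 left).
5 days into Dec → Dec 5, 2009.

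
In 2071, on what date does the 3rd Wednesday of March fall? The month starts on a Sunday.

March 18, 2071

March 2071 begins on a Sunday, so the first Wednesday is March 4 (3 days later).
The 3rd Wednesday is 2 weeks later: 4 + 14 = 18.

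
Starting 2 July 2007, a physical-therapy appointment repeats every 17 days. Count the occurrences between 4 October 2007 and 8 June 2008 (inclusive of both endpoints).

15

Occurrences land 17·i days after 2 July 2007 for i = 0, 1, 2, …
4 October 2007 is 94 days after the start; 94 ÷ 17 = 5 remainder 9; since the remainder is 9, round up to i = 6. First occurrence in the window: #7 on 12 October 2007 (6×17 = 102 days in).
8 June 2008 is 342 days after the start; 342 ÷ 17 = 20 remainder 2. Last occurrence in the window: #21 on 6 June 2008.
Occurrences #7 through #21: 15 in total.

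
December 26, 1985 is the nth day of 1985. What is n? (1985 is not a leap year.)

360

Days in months before December: 31 + 28 + 31 + 30 + 31 + 30 + 31 + 31 + 30 + 31 + 30 = 334.
Plus 26 days into December → day 360.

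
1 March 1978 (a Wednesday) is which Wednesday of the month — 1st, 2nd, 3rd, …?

Day 1 falls in week ⌈1/7⌉ of the month.
Days 1–7 hold the 1st Wednesday, 8–14 the 2nd, 15–21 the 3rd, 22–28 the 4th, 29–31 the 5th.
1 is in the range for the 1st.

1st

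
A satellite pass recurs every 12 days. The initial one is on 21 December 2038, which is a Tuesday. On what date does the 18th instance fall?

13 July 2039

The 18th occurrence is 17 intervals after the first: 17 × 12 = 204 days after 21 December 2038.
December has 31 days — 10 days to the end of December leaves 194.
January has 31 days (163 left).
February has 28 days (135 left).
March has 31 days (104 left).
April has 30 days (74 left).
May has 31 days (43 left).
June has 30 days (13 left).
13 days into July → 13 July 2039.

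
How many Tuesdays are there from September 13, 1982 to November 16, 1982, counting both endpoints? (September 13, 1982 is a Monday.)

10

September 13, 1982 is a Monday; the first Tuesday on or after it is September 14, 1982 (1 day later).
From September 14, 1982 to November 16, 1982: 16 + 31 + 16 = 63 days (rest of September, October, November).
63 ÷ 7 = 9 full weeks with remainder 0, so 9 more Tuesdays after the first → 10.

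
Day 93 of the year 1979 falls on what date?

Apr 3, 1979

Jan has 31 days (93 − 31 = 62 remain).
Feb has 28 days (62 − 28 = 34 remain).
Mar has 31 days (34 − 31 = 3 remain).
3 into Apr → Apr 3.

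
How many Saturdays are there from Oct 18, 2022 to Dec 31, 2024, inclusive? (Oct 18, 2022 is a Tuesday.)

Oct 18, 2022 is a Tuesday; the first Saturday on or after it is Oct 22, 2022 (4 days later).
From Oct 22, 2022 to Dec 31, 2024: 70 + 365 + 366 = 801 days (rest of 2022, 2023, to Dec 31, 2024 in 2024).
801 ÷ 7 = 114 full weeks with remainder 3, so 114 more Saturdays after the first → 115.

115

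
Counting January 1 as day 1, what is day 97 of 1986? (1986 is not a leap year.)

7 April 1986

January has 31 days (97 − 31 = 66 remain).
February has 28 days (66 − 28 = 38 remain).
March has 31 days (38 − 31 = 7 remain).
7 into April → April 7.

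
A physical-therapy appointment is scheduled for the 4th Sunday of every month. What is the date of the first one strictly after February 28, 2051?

March 26, 2051

February 2051 starts on a Wednesday; its first Sunday is the 5th, so the 4th Sunday is the 26th — February 26, 2051.
That is not after February 28, 2051, so look at March 2051.
March 2051 starts on a Wednesday; its first Sunday is the 5th, so the 4th Sunday is the 26th — March 26, 2051.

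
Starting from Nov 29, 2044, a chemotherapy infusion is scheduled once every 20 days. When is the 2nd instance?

The 2nd occurrence is 1 interval after the first: 1 × 20 = 20 days after Nov 29, 2044.
Nov has 30 days — 1 day to the end of Nov leaves 19.
19 days into Dec → Dec 19, 2044.

Dec 19, 2044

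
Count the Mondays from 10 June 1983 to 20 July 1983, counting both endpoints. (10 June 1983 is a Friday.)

10 June 1983 is a Friday; the first Monday on or after it is 13 June 1983 (3 days later).
From 13 June 1983 to 20 July 1983: 17 + 20 = 37 days (rest of June, July).
37 ÷ 7 = 5 full weeks with remainder 2, so 5 more Mondays after the first → 6.

6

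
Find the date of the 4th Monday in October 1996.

The first Monday of October 1996 is October 7.
The 4th Monday is 3 weeks later: 7 + 21 = 28.

October 28, 1996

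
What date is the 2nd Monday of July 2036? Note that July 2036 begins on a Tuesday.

July 14, 2036

July 2036 begins on a Tuesday, so the first Monday is July 7 (6 days later).
The 2nd Monday is 1 weeks later: 7 + 7 = 14.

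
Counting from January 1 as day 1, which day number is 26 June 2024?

178

Days in months before June: 31 + 29 + 31 + 30 + 31 = 152.
Plus 26 days into June → day 178.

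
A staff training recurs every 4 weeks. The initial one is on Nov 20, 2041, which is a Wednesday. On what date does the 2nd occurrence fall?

The 2nd occurrence is 1 interval after the first: 1 × 28 = 28 days after Nov 20, 2041.
Nov has 30 days — 10 days to the end of Nov leaves 18.
18 days into Dec → Dec 18, 2041.

Dec 18, 2041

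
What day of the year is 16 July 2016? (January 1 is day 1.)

198

Days in months before July: 31 + 29 + 31 + 30 + 31 + 30 = 182.
Plus 16 days into July → day 198.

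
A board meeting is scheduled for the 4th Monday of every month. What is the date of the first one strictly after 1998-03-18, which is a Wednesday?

1998-03-23

March 1998 starts on a Sunday; its first Monday is the 2nd, so the 4th Monday is the 23rd — 1998-03-23.
1998-03-23 is after 1998-03-18, so that is the next one.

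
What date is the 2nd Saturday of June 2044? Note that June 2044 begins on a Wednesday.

June 11, 2044

June 2044 begins on a Wednesday, so the first Saturday is June 4 (3 days later).
The 2nd Saturday is 1 weeks later: 4 + 7 = 11.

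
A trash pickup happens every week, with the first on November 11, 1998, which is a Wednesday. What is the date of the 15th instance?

February 17, 1999

The 15th occurrence is 14 intervals after the first: 14 × 7 = 98 days after November 11, 1998.
November has 30 days — 19 days to the end of November leaves 79.
December has 31 days (48 left).
January has 31 days (17 left).
17 days into February → February 17, 1999.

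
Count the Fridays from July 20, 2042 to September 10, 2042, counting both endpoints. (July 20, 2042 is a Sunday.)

July 20, 2042 is a Sunday; the first Friday on or after it is July 25, 2042 (5 days later).
From July 25, 2042 to September 10, 2042: 6 + 31 + 10 = 47 days (rest of July, August, September).
47 ÷ 7 = 6 full weeks with remainder 5, so 6 more Fridays after the first → 7.

7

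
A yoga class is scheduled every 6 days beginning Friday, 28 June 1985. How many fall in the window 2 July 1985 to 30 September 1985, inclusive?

15

Occurrences land 6·i days after 28 June 1985 for i = 0, 1, 2, …
2 July 1985 is 4 days after the start; 4 ÷ 6 = 0 remainder 4; since the remainder is 4, round up to i = 1. First occurrence in the window: #2 on 4 July 1985 (1×6 = 6 days in).
30 September 1985 is 94 days after the start; 94 ÷ 6 = 15 remainder 4. Last occurrence in the window: #16 on 26 September 1985.
Occurrences #2 through #16: 15 in total.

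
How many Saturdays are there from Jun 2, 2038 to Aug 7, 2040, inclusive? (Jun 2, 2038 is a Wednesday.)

114

Jun 2, 2038 is a Wednesday; the first Saturday on or after it is Jun 5, 2038 (3 days later).
From Jun 5, 2038 to Aug 7, 2040: 209 + 365 + 220 = 794 days (rest of 2038, 2039, to Aug 7, 2040 in 2040).
794 ÷ 7 = 113 full weeks with remainder 3, so 113 more Saturdays after the first → 114.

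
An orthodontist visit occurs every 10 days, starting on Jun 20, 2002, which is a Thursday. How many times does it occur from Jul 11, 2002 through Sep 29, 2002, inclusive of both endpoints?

Occurrences land 10·i days after Jun 20, 2002 for i = 0, 1, 2, …
Jul 11, 2002 is 21 days after the start; 21 ÷ 10 = 2 remainder 1; since the remainder is 1, round up to i = 3. First occurrence in the window: #4 on Jul 20, 2002 (3×10 = 30 days in).
Sep 29, 2002 is 101 days after the start; 101 ÷ 10 = 10 remainder 1. Last occurrence in the window: #11 on Sep 28, 2002.
Occurrences #4 through #11: 8 in total.

8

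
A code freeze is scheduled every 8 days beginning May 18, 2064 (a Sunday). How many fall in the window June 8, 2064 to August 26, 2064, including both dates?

10

Occurrences land 8·i days after May 18, 2064 for i = 0, 1, 2, …
June 8, 2064 is 21 days after the start; 21 ÷ 8 = 2 remainder 5; since the remainder is 5, round up to i = 3. First occurrence in the window: #4 on June 11, 2064 (3×8 = 24 days in).
August 26, 2064 is 100 days after the start; 100 ÷ 8 = 12 remainder 4. Last occurrence in the window: #13 on August 22, 2064.
Occurrences #4 through #13: 10 in total.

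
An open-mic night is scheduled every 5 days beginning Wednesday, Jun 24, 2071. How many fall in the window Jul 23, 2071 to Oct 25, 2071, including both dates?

19

Occurrences land 5·i days after Jun 24, 2071 for i = 0, 1, 2, …
Jul 23, 2071 is 29 days after the start; 29 ÷ 5 = 5 remainder 4; since the remainder is 4, round up to i = 6. First occurrence in the window: #7 on Jul 24, 2071 (6×5 = 30 days in).
Oct 25, 2071 is 123 days after the start; 123 ÷ 5 = 24 remainder 3. Last occurrence in the window: #25 on Oct 22, 2071.
Occurrences #7 through #25: 19 in total.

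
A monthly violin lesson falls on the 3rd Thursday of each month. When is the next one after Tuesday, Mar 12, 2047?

Mar 2047 starts on a Friday; its first Thursday is the 7th, so the 3rd Thursday is the 21st — Mar 21, 2047.
Mar 21, 2047 is after Mar 12, 2047, so that is the next one.

Mar 21, 2047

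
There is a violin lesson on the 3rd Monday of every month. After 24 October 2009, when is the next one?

16 November 2009

October 2009 starts on a Thursday; its first Monday is the 5th, so the 3rd Monday is the 19th — 19 October 2009.
That is not after 24 October 2009, so look at November 2009.
November 2009 starts on a Sunday; its first Monday is the 2nd, so the 3rd Monday is the 16th — 16 November 2009.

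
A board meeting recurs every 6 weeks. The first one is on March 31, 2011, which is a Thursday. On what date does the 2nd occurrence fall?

May 12, 2011

The 2nd occurrence is 1 interval after the first: 1 × 42 = 42 days after March 31, 2011.
March has 31 days — 0 days to the end of March leaves 42.
April has 30 days (12 left).
12 days into May → May 12, 2011.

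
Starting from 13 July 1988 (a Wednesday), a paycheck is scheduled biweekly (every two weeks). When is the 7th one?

The 7th occurrence is 6 intervals after the first: 6 × 14 = 84 days after 13 July 1988.
July has 31 days — 18 days to the end of July leaves 66.
August has 31 days (35 left).
September has 30 days (5 left).
5 days into October → 5 October 1988.

5 October 1988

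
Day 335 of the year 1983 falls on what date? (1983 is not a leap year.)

Jan has 31 days (335 − 31 = 304 remain).
Feb has 28 days (304 − 28 = 276 remain).
Mar has 31 days (276 − 31 = 245 remain).
Apr has 30 days (245 − 30 = 215 remain).
May has 31 days (215 − 31 = 184 remain).
Jun has 30 days (184 − 30 = 154 remain).
Jul has 31 days (154 − 31 = 123 remain).
Aug has 31 days (123 − 31 = 92 remain).
Sep has 30 days (92 − 30 = 62 remain).
Oct has 31 days (62 − 31 = 31 remain).
Nov has 30 days (31 − 30 = 1 remain).
1 into Dec → Dec 1.

Dec 1, 1983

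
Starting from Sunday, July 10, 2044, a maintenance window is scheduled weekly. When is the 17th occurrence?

The 17th occurrence is 16 intervals after the first: 16 × 7 = 112 days after July 10, 2044.
July has 31 days — 21 days to the end of July leaves 91.
August has 31 days (60 left).
September has 30 days (30 left).
30 days into October → October 30, 2044.

October 30, 2044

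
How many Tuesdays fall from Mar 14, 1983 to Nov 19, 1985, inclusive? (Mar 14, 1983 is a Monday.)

Mar 14, 1983 is a Monday; the first Tuesday on or after it is Mar 15, 1983 (1 day later).
From Mar 15, 1983 to Nov 19, 1985: 291 + 366 + 323 = 980 days (rest of 1983, 1984, to Nov 19, 1985 in 1985).
980 ÷ 7 = 140 full weeks with remainder 0, so 140 more Tuesdays after the first → 141.

141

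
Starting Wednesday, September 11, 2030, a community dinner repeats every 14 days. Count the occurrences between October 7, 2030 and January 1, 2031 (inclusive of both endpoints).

7

Occurrences land 14·i days after September 11, 2030 for i = 0, 1, 2, …
October 7, 2030 is 26 days after the start; 26 ÷ 14 = 1 remainder 12; since the remainder is 12, round up to i = 2. First occurrence in the window: #3 on October 9, 2030 (2×14 = 28 days in).
January 1, 2031 is 112 days after the start; 112 ÷ 14 = 8 remainder 0. Last occurrence in the window: #9 on January 1, 2031.
Occurrences #3 through #9: 7 in total.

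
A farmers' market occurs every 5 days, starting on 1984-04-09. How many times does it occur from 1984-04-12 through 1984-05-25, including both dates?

9

Occurrences land 5·i days after 1984-04-09 for i = 0, 1, 2, …
1984-04-12 is 3 days after the start; 3 ÷ 5 = 0 remainder 3; since the remainder is 3, round up to i = 1. First occurrence in the window: #2 on 1984-04-14 (1×5 = 5 days in).
1984-05-25 is 46 days after the start; 46 ÷ 5 = 9 remainder 1. Last occurrence in the window: #10 on 1984-05-24.
Occurrences #2 through #10: 9 in total.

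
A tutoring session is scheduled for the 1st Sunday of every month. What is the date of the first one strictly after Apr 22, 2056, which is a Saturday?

Apr 2056 starts on a Saturday, so its 1st Sunday is Apr 2, 2056 (1 day in).
That is not after Apr 22, 2056, so look at May 2056.
May 2056 starts on a Monday, so its 1st Sunday is May 7, 2056 (6 days in).

May 7, 2056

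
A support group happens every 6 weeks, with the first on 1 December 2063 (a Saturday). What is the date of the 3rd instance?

23 February 2064

The 3rd occurrence is 2 intervals after the first: 2 × 42 = 84 days after 1 December 2063.
December has 31 days — 30 days to the end of December leaves 54.
January has 31 days (23 left).
23 days into February → 23 February 2064.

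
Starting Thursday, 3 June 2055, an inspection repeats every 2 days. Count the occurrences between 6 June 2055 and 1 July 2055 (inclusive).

13

Occurrences land 2·i days after 3 June 2055 for i = 0, 1, 2, …
6 June 2055 is 3 days after the start; 3 ÷ 2 = 1 remainder 1; since the remainder is 1, round up to i = 2. First occurrence in the window: #3 on 7 June 2055 (2×2 = 4 days in).
1 July 2055 is 28 days after the start; 28 ÷ 2 = 14 remainder 0. Last occurrence in the window: #15 on 1 July 2055.
Occurrences #3 through #15: 13 in total.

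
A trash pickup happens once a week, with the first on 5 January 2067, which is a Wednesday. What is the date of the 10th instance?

The 10th occurrence is 9 intervals after the first: 9 × 7 = 63 days after 5 January 2067.
January has 31 days — 26 days to the end of January leaves 37.
February has 28 days (9 left).
9 days into March → 9 March 2067.

9 March 2067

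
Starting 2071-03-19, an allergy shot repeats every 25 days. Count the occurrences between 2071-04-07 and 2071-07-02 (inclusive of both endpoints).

Occurrences land 25·i days after 2071-03-19 for i = 0, 1, 2, …
2071-04-07 is 19 days after the start; 19 ÷ 25 = 0 remainder 19; since the remainder is 19, round up to i = 1. First occurrence in the window: #2 on 2071-04-13 (1×25 = 25 days in).
2071-07-02 is 105 days after the start; 105 ÷ 25 = 4 remainder 5. Last occurrence in the window: #5 on 2071-06-27.
Occurrences #2 through #5: 4 in total.

4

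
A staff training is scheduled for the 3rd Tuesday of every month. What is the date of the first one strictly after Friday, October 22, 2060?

November 16, 2060

October 2060 starts on a Friday; its first Tuesday is the 5th, so the 3rd Tuesday is the 19th — October 19, 2060.
That is not after October 22, 2060, so look at November 2060.
November 2060 starts on a Monday; its first Tuesday is the 2nd, so the 3rd Tuesday is the 16th — November 16, 2060.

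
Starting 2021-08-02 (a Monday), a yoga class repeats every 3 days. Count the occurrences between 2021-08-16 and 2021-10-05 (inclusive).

Occurrences land 3·i days after 2021-08-02 for i = 0, 1, 2, …
2021-08-16 is 14 days after the start; 14 ÷ 3 = 4 remainder 2; since the remainder is 2, round up to i = 5. First occurrence in the window: #6 on 2021-08-17 (5×3 = 15 days in).
2021-10-05 is 64 days after the start; 64 ÷ 3 = 21 remainder 1. Last occurrence in the window: #22 on 2021-10-04.
Occurrences #6 through #22: 17 in total.

17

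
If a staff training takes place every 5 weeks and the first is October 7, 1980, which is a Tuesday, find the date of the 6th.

March 31, 1981

The 6th occurrence is 5 intervals after the first: 5 × 35 = 175 days after October 7, 1980.
October has 31 days — 24 days to the end of October leaves 151.
November has 30 days (121 left).
December has 31 days (90 left).
January has 31 days (59 left).
February has 28 days (31 left).
31 days into March → March 31, 1981.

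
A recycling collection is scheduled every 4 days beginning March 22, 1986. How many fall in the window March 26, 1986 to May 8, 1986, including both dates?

Occurrences land 4·i days after March 22, 1986 for i = 0, 1, 2, …
March 26, 1986 is 4 days after the start; 4 ÷ 4 = 1 remainder 0. First occurrence in the window: #2 on March 26, 1986 (1×4 = 4 days in).
May 8, 1986 is 47 days after the start; 47 ÷ 4 = 11 remainder 3. Last occurrence in the window: #12 on May 5, 1986.
Occurrences #2 through #12: 11 in total.

11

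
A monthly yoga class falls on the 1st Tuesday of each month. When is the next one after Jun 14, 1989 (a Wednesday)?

Jun 1989 starts on a Thursday, so its 1st Tuesday is Jun 6, 1989 (5 days in).
That is not after Jun 14, 1989, so look at Jul 1989.
Jul 1989 starts on a Saturday, so its 1st Tuesday is Jul 4, 1989 (3 days in).

Jul 4, 1989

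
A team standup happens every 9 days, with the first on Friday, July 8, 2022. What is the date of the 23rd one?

January 22, 2023

The 23rd occurrence is 22 intervals after the first: 22 × 9 = 198 days after July 8, 2022.
July has 31 days — 23 days to the end of July leaves 175.
August has 31 days (144 left).
September has 30 days (114 left).
October has 31 days (83 left).
November has 30 days (53 left).
December has 31 days (22 left).
22 days into January → January 22, 2023.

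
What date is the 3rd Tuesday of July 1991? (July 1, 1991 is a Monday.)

16 July 1991

July 1991 begins on a Monday, so the first Tuesday is July 2 (1 day later).
The 3rd Tuesday is 2 weeks later: 2 + 14 = 16.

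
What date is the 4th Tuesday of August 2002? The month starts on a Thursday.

August 2002 begins on a Thursday, so the first Tuesday is August 6 (5 days later).
The 4th Tuesday is 3 weeks later: 6 + 21 = 27.

27 August 2002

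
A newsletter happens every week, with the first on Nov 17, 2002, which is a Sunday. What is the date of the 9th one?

The 9th occurrence is 8 intervals after the first: 8 × 7 = 56 days after Nov 17, 2002.
Nov has 30 days — 13 days to the end of Nov leaves 43.
Dec has 31 days (12 left).
12 days into Jan → Jan 12, 2003.

Jan 12, 2003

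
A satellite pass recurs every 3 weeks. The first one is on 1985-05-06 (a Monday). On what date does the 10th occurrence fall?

1985-11-11

The 10th occurrence is 9 intervals after the first: 9 × 21 = 189 days after 1985-05-06.
May has 31 days — 25 days to the end of May leaves 164.
June has 30 days (134 left).
July has 31 days (103 left).
August has 31 days (72 left).
September has 30 days (42 left).
October has 31 days (11 left).
11 days into November → 1985-11-11.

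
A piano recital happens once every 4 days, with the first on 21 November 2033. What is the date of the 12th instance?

The 12th occurrence is 11 intervals after the first: 11 × 4 = 44 days after 21 November 2033.
November has 30 days — 9 days to the end of November leaves 35.
December has 31 days (4 left).
4 days into January → 4 January 2034.

4 January 2034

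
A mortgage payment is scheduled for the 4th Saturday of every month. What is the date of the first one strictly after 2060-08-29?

2060-09-25

August 2060 starts on a Sunday; its first Saturday is the 7th, so the 4th Saturday is the 28th — 2060-08-28.
That is not after 2060-08-29, so look at September 2060.
September 2060 starts on a Wednesday; its first Saturday is the 4th, so the 4th Saturday is the 25th — 2060-09-25.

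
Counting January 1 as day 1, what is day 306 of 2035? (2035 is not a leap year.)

Jan has 31 days (306 − 31 = 275 remain).
Feb has 28 days (275 − 28 = 247 remain).
Mar has 31 days (247 − 31 = 216 remain).
Apr has 30 days (216 − 30 = 186 remain).
May has 31 days (186 − 31 = 155 remain).
Jun has 30 days (155 − 30 = 125 remain).
Jul has 31 days (125 − 31 = 94 remain).
Aug has 31 days (94 − 31 = 63 remain).
Sep has 30 days (63 − 30 = 33 remain).
Oct has 31 days (33 − 31 = 2 remain).
2 into Nov → Nov 2.

Nov 2, 2035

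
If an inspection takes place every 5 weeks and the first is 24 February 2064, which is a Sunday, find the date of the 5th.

13 July 2064

The 5th occurrence is 4 intervals after the first: 4 × 35 = 140 days after 24 February 2064.
February has 29 days — 5 days to the end of February leaves 135.
March has 31 days (104 left).
April has 30 days (74 left).
May has 31 days (43 left).
June has 30 days (13 left).
13 days into July → 13 July 2064.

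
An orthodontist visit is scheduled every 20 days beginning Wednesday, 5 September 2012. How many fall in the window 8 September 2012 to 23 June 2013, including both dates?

14

Occurrences land 20·i days after 5 September 2012 for i = 0, 1, 2, …
8 September 2012 is 3 days after the start; 3 ÷ 20 = 0 remainder 3; since the remainder is 3, round up to i = 1. First occurrence in the window: #2 on 25 September 2012 (1×20 = 20 days in).
23 June 2013 is 291 days after the start; 291 ÷ 20 = 14 remainder 11. Last occurrence in the window: #15 on 12 June 2013.
Occurrences #2 through #15: 14 in total.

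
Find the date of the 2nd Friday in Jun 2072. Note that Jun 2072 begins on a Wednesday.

Jun 2072 begins on a Wednesday, so the first Friday is Jun 3 (2 days later).
The 2nd Friday is 1 weeks later: 3 + 7 = 10.

Jun 10, 2072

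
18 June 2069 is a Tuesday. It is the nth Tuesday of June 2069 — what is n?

3rd

Day 18 falls in week ⌈18/7⌉ of the month.
Days 1–7 hold the 1st Tuesday, 8–14 the 2nd, 15–21 the 3rd, 22–28 the 4th, 29–31 the 5th.
18 is in the range for the 3rd.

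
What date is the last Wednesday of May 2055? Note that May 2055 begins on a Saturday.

May 26, 2055

May 2055 begins on a Saturday, so the first Wednesday is May 5 (4 days later).
May 2055 has 31 days. Adding weeks: 5, 12, 19, 26 — the last one ≤ 31 is the 26th.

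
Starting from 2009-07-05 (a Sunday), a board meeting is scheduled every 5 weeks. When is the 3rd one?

The 3rd occurrence is 2 intervals after the first: 2 × 35 = 70 days after 2009-07-05.
July has 31 days — 26 days to the end of July leaves 44.
August has 31 days (13 left).
13 days into September → 2009-09-13.

2009-09-13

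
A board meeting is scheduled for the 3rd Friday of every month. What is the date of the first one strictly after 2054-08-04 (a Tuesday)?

August 2054 starts on a Saturday; its first Friday is the 7th, so the 3rd Friday is the 21st — 2054-08-21.
2054-08-21 is after 2054-08-04, so that is the next one.

2054-08-21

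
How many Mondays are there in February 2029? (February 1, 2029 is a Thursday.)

February 1, 2029 is a Thursday; the first Monday on or after it is February 5, 2029 (4 days later).
From February 5, 2029 to February 28, 2029 is 28 − 5 = 23 days.
23 ÷ 7 = 3 full weeks with remainder 2, so 3 more Mondays after the first → 4.

4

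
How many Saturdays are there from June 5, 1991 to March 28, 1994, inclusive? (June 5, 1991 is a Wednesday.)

147

June 5, 1991 is a Wednesday; the first Saturday on or after it is June 8, 1991 (3 days later).
From June 8, 1991 to March 28, 1994: 206 + 366 + 365 + 87 = 1024 days (rest of 1991, 1992, 1993, to March 28, 1994 in 1994).
1024 ÷ 7 = 146 full weeks with remainder 2, so 146 more Saturdays after the first → 147.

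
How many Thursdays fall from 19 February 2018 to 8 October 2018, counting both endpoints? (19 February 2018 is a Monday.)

19 February 2018 is a Monday; the first Thursday on or after it is 22 February 2018 (3 days later).
From 22 February 2018 to 8 October 2018: 6 + 31 + 30 + 31 + 30 + 31 + 31 + 30 + 8 = 228 days (rest of February, March, April, May, June, July, August, September, October).
228 ÷ 7 = 32 full weeks with remainder 4, so 32 more Thursdays after the first → 33.

33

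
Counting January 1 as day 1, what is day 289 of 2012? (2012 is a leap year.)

January has 31 days (289 − 31 = 258 remain).
February has 29 days (258 − 29 = 229 remain).
March has 31 days (229 − 31 = 198 remain).
April has 30 days (198 − 30 = 168 remain).
May has 31 days (168 − 31 = 137 remain).
June has 30 days (137 − 30 = 107 remain).
July has 31 days (107 − 31 = 76 remain).
August has 31 days (76 − 31 = 45 remain).
September has 30 days (45 − 30 = 15 remain).
15 into October → October 15.

15 October 2012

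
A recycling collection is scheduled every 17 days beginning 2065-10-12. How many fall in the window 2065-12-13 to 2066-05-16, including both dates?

Occurrences land 17·i days after 2065-10-12 for i = 0, 1, 2, …
2065-12-13 is 62 days after the start; 62 ÷ 17 = 3 remainder 11; since the remainder is 11, round up to i = 4. First occurrence in the window: #5 on 2065-12-19 (4×17 = 68 days in).
2066-05-16 is 216 days after the start; 216 ÷ 17 = 12 remainder 12. Last occurrence in the window: #13 on 2066-05-04.
Occurrences #5 through #13: 9 in total.

9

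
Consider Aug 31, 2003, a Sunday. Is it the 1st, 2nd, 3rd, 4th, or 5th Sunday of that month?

Day 31 falls in week ⌈31/7⌉ of the month.
Days 1–7 hold the 1st Sunday, 8–14 the 2nd, 15–21 the 3rd, 22–28 the 4th, 29–31 the 5th.
31 is in the range for the 5th.

5th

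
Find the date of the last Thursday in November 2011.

24 November 2011

The first Thursday of November 2011 is November 3.
November 2011 has 30 days. Adding weeks: 3, 10, 17, 24 — the last one ≤ 30 is the 24th.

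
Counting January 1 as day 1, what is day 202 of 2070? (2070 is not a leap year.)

2070-07-21

January has 31 days (202 − 31 = 171 remain).
February has 28 days (171 − 28 = 143 remain).
March has 31 days (143 − 31 = 112 remain).
April has 30 days (112 − 30 = 82 remain).
May has 31 days (82 − 31 = 51 remain).
June has 30 days (51 − 30 = 21 remain).
21 into July → July 21.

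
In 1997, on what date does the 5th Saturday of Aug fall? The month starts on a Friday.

Aug 1997 begins on a Friday, so the first Saturday is Aug 2 (1 day later).
The 5th Saturday is 4 weeks later: 2 + 28 = 30.

Aug 30, 1997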